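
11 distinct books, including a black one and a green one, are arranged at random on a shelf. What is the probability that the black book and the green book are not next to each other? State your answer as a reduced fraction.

There are 11! = 39916800 arrangements.
Arrangements with the black book and the green book adjacent: 2·10! = 7257600.
So not adjacent: 39916800 − 7257600 = 32659200, probability 32659200/39916800 = 9/11.

9/11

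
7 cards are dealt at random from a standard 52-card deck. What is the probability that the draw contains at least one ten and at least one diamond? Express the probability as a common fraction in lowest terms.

53122231/133784560

There are C(52,7) = 133784560 possible draws.
By inclusion-exclusion on the complements, draws missing all tens or all diamonds: C(48,7) + C(39,7) − C(36,7) = 73629072 + 15380937 − 8347680 = 80662329.
So draws with at least one of each: 133784560 − 80662329 = 53122231, probability 53122231/133784560.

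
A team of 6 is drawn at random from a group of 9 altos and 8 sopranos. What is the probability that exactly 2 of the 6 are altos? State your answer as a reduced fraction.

There are C(17,6) = 12376 ways to choose 6 from 17.
Selections with exactly 2 altos: choose 2 of the 9 altos and 4 of the 8 sopranos, C(9,2)·C(8,4) = 36·70 = 2520.
Probability = 2520/12376 = 45/221.

45/221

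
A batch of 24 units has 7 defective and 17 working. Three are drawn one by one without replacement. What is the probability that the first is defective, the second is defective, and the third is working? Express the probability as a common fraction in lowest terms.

119/2024

Multiply the conditional probabilities at each draw: 7/24 · 6/23 · 17/22 = 714/12144 = 119/2024.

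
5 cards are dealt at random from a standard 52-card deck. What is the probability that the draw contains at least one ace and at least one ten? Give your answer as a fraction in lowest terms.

There are C(52,5) = 2598960 possible draws.
By inclusion-exclusion on the complements, draws missing all aces or all tens: C(48,5) + C(48,5) − C(44,5) = 1712304 + 1712304 − 1086008 = 2338600.
So draws with at least one of each: 2598960 − 2338600 = 260360, probability 260360/2598960 = 6509/64974.

6509/64974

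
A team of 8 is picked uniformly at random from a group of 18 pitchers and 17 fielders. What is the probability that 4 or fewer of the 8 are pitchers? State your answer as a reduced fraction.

Total selections: C(35,8) = 23535820.
Count the complement (more than 4 pitchers): C(18,5)·C(17,3) + C(18,6)·C(17,2) + C(18,7)·C(17,1) + C(18,8)·C(17,0) = 5826240 + 2524704 + 541008 + 43758 = 8935710.
Probability = 1 − 8935710/23535820 = 14600110/23535820 = 12269/19778.

12269/19778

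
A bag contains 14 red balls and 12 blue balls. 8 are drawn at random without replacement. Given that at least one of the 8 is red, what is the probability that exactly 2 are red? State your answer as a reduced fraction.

1911/35495

Work in counts. Selections with at least one red: C(26,8) − C(12,8) = 1562275 − 495 = 1561780.
Of those, selections where exactly 2 are red: C(14,2)·C(12,6) = 91·924 = 84084.
Conditional probability = 84084/1561780 = 1911/35495.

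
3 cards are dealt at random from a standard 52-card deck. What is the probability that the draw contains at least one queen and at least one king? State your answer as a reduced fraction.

There are C(52,3) = 22100 possible draws.
By inclusion-exclusion on the complements, draws missing all queens or all kings: C(48,3) + C(48,3) − C(44,3) = 17296 + 17296 − 13244 = 21348.
So draws with at least one of each: 22100 − 21348 = 752, probability 752/22100 = 188/5525.

188/5525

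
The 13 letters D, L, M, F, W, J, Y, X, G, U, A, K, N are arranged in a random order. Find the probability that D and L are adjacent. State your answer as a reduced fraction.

2/13

There are 13! = 6227020800 arrangements.
Treat D and L as a block: 12! arrangements of the blocks × 2 orders within the block = 2·479001600 = 958003200.
Probability = 958003200/6227020800 = 2/13.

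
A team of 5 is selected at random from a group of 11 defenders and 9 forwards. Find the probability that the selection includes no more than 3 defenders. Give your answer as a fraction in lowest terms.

503/646

There are C(20,5) = 15504 ways to choose the 5.
Count the complement (more than 3 defenders): C(11,4)·C(9,1) + C(11,5)·C(9,0) = 2970 + 462 = 3432.
Probability = 1 − 3432/15504 = 12072/15504 = 503/646.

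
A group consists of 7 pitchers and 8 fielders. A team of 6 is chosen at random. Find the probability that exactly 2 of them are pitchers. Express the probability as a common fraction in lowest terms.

42/143

Total number of selections: C(15,6) = 5005.
Selections with exactly 2 pitchers: choose 2 of the 7 pitchers and 4 of the 8 fielders, C(7,2)·C(8,4) = 21·70 = 1470.
Probability = 1470/5005 = 42/143.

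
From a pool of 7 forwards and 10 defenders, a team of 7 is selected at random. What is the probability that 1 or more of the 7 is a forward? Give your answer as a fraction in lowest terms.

2416/2431

Total selections: C(17,7) = 19448.
Favorable selections (1 or more forward): C(7,1)·C(10,6) + C(7,2)·C(10,5) + C(7,3)·C(10,4) + C(7,4)·C(10,3) + C(7,5)·C(10,2) + C(7,6)·C(10,1) + C(7,7)·C(10,0) = 1470 + 5292 + 7350 + 4200 + 945 + 70 + 1 = 19328.
Probability = 19328/19448 = 2416/2431.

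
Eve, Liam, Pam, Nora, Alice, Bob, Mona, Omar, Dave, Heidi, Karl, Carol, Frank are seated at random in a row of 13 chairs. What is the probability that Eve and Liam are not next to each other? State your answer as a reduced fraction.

11/13

There are 13! = 6227020800 arrangements.
Arrangements with Eve and Liam adjacent: 2·12! = 958003200.
So not adjacent: 6227020800 − 958003200 = 5269017600, probability 5269017600/6227020800 = 11/13.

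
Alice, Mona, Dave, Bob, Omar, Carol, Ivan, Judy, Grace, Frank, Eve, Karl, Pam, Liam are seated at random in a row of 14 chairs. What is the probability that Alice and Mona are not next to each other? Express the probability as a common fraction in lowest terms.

There are 14! = 87178291200 arrangements.
Arrangements with Alice and Mona adjacent: 2·13! = 12454041600.
So not adjacent: 87178291200 − 12454041600 = 74724249600, probability 74724249600/87178291200 = 6/7.

6/7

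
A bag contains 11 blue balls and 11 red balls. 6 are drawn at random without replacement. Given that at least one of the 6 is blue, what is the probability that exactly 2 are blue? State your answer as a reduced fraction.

550/2247

Work in counts. Selections with at least one blue: C(22,6) − C(11,6) = 74613 − 462 = 74151.
Of those, selections where exactly 2 are blue: C(11,2)·C(11,4) = 55·330 = 18150.
Conditional probability = 18150/74151 = 550/2247.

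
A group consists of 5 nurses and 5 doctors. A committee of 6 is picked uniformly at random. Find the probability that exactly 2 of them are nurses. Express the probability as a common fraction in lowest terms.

5/21

Total number of selections: C(10,6) = 210.
Selections with exactly 2 nurses: choose 2 of the 5 nurses and 4 of the 5 doctors, C(5,2)·C(5,4) = 10·5 = 50.
Probability = 50/210 = 5/21.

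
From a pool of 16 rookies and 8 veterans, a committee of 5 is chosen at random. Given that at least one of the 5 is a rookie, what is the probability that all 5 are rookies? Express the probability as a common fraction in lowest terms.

39/379

Work in counts. Selections with at least one rookie: C(24,5) − C(8,5) = 42504 − 56 = 42448.
Of those, selections where all 5 are rookies: C(16,5) = 4368.
Conditional probability = 4368/42448 = 39/379.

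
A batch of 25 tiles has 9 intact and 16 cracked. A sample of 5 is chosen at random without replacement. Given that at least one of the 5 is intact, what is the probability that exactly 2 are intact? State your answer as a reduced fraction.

160/387

Work in counts. Selections with at least one intact: C(25,5) − C(16,5) = 53130 − 4368 = 48762.
Of those, selections where exactly 2 are intact: C(9,2)·C(16,3) = 36·560 = 20160.
Conditional probability = 20160/48762 = 160/387.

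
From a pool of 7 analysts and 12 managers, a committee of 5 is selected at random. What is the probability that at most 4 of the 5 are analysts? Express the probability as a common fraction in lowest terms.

3869/3876

There are C(19,5) = 11628 ways to choose the 5.
The complement is exactly 5 analysts: C(7,5)·C(12,0) = 21.
Probability = 1 − 21/11628 = 11607/11628 = 3869/3876.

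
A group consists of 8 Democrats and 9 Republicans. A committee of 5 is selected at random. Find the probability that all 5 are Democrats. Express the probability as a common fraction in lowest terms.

There are C(17,5) = 6188 possible selections.
Selections with all Democrats: C(8,5) = 56.
Probability = 56/6188 = 2/221.

2/221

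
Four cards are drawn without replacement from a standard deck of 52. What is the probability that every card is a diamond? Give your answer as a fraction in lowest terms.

11/4165

There are C(52,4) = 270725 possible 4-card hands.
Hands that are all diamonds: C(13,4) = 715.
Probability = 715/270725 = 11/4165.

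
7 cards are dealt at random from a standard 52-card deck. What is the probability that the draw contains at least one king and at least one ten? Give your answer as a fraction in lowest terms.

3105873/16723070

There are C(52,7) = 133784560 possible draws.
By inclusion-exclusion on the complements, draws missing all kings or all tens: C(48,7) + C(48,7) − C(44,7) = 73629072 + 73629072 − 38320568 = 108937576.
So draws with at least one of each: 133784560 − 108937576 = 24846984, probability 24846984/133784560 = 3105873/16723070.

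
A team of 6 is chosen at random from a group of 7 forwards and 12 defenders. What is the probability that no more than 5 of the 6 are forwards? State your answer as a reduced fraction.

Total selections: C(19,6) = 27132.
The complement is exactly 6 forwards: C(7,6)·C(12,0) = 7.
Probability = 1 − 7/27132 = 27125/27132 = 3875/3876.

3875/3876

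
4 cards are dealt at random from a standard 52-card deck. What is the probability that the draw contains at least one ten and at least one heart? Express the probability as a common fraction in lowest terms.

There are C(52,4) = 270725 possible draws.
By inclusion-exclusion on the complements, draws missing all tens or all hearts: C(48,4) + C(39,4) − C(36,4) = 194580 + 82251 − 58905 = 217926.
So draws with at least one of each: 270725 − 217926 = 52799, probability 52799/270725.

52799/270725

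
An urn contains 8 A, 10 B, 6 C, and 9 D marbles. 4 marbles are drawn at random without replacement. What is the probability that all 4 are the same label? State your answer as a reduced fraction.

421/40920

There are C(33,4) = 40920 ways to draw 4 marbles.
All same label: C(8,4) + C(10,4) + C(6,4) + C(9,4) = 70 + 210 + 15 + 126 = 421.
Probability = 421/40920.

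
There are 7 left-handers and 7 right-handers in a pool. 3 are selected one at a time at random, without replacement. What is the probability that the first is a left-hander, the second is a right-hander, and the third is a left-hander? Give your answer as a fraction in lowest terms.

7/52

Multiply the conditional probabilities at each draw: 7/14 · 7/13 · 6/12 = 294/2184 = 7/52.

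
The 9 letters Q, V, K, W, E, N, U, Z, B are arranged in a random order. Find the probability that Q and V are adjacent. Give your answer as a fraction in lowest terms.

2/9

There are 9! = 362880 arrangements.
Treat Q and V as a block: 8! arrangements of the blocks × 2 orders within the block = 2·40320 = 80640.
Probability = 80640/362880 = 2/9.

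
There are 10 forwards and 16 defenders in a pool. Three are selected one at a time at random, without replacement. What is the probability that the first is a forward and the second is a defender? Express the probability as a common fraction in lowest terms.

Multiply the conditional probabilities at each draw: 10/26 · 16/25 = 160/650 = 16/65.

16/65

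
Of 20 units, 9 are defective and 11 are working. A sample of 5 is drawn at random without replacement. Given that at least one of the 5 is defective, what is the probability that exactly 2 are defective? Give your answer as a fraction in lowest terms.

Work in counts. Selections with at least one defective: C(20,5) − C(11,5) = 15504 − 462 = 15042.
Of those, selections where exactly 2 are defective: C(9,2)·C(11,3) = 36·165 = 5940.
Conditional probability = 5940/15042 = 990/2507.

990/2507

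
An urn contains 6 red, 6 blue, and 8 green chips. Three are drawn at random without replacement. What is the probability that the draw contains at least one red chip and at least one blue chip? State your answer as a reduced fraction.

39/95

There are C(20,3) = 1140 possible draws.
By inclusion-exclusion on the complements, draws missing all red or all blue: C(14,3) + C(14,3) − C(8,3) = 364 + 364 − 56 = 672.
So draws with at least one of each: 1140 − 672 = 468, probability 468/1140 = 39/95.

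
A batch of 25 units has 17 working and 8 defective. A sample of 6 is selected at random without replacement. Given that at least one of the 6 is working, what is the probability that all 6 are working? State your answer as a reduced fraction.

Work in counts. Selections with at least one working: C(25,6) − C(8,6) = 177100 − 28 = 177072.
Of those, selections where all 6 are working: C(17,6) = 12376.
Conditional probability = 12376/177072 = 13/186.

13/186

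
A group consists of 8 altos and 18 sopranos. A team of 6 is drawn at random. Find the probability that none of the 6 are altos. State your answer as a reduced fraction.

There are C(26,6) = 230230 possible selections.
Selections with no altos (all sopranos): C(18,6) = 18564.
Probability = 18564/230230 = 102/1265.

102/1265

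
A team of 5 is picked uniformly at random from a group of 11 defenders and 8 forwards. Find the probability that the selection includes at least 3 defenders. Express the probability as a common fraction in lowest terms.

There are C(19,5) = 11628 ways to choose the 5.
Favorable selections (at least 3 defenders): C(11,3)·C(8,2) + C(11,4)·C(8,1) + C(11,5)·C(8,0) = 4620 + 2640 + 462 = 7722.
Probability = 7722/11628 = 429/646.

429/646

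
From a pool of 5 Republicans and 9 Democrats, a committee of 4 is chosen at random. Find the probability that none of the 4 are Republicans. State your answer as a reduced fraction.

18/143

There are C(14,4) = 1001 possible selections.
Selections with no Republicans (all Democrats): C(9,4) = 126.
Probability = 126/1001 = 18/143.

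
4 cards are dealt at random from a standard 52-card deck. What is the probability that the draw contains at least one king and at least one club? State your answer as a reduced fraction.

There are C(52,4) = 270725 possible draws.
By inclusion-exclusion on the complements, draws missing all kings or all clubs: C(48,4) + C(39,4) − C(36,4) = 194580 + 82251 − 58905 = 217926.
So draws with at least one of each: 270725 − 217926 = 52799, probability 52799/270725.

52799/270725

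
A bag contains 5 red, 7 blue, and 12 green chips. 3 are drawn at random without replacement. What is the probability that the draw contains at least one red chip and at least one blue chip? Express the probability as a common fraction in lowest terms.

There are C(24,3) = 2024 possible draws.
By inclusion-exclusion on the complements, draws missing all red or all blue: C(19,3) + C(17,3) − C(12,3) = 969 + 680 − 220 = 1429.
So draws with at least one of each: 2024 − 1429 = 595, probability 595/2024.

595/2024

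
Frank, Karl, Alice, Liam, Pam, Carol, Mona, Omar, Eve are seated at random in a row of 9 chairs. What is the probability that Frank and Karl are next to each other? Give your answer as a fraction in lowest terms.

There are 9! = 362880 arrangements.
Treat Frank and Karl as a block: 8! arrangements of the blocks × 2 orders within the block = 2·40320 = 80640.
Probability = 80640/362880 = 2/9.

2/9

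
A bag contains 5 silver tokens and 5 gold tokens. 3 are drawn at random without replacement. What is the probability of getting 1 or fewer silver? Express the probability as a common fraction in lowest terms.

1/2

Total selections: C(10,3) = 120.
Favorable selections (1 or fewer silver): C(5,0)·C(5,3) + C(5,1)·C(5,2) = 10 + 50 = 60.
Probability = 60/120 = 1/2.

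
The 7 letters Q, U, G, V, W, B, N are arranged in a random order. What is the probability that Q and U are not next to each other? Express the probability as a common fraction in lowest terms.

5/7

There are 7! = 5040 arrangements.
Arrangements with Q and U adjacent: 2·6! = 1440.
So not adjacent: 5040 − 1440 = 3600, probability 3600/5040 = 5/7.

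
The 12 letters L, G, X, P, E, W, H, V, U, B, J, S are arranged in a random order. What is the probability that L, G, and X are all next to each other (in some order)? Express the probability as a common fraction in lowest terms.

1/22

There are 12! = 479001600 arrangements.
Treat the three as one block: 10! placements × 3! orders within the block = 3628800·6 = 21772800.
Probability = 21772800/479001600 = 1/22.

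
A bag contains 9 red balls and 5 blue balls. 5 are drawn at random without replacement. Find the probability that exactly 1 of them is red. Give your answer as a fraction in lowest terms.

45/2002

Total number of selections: C(14,5) = 2002.
Selections with exactly 1 red: choose 1 of the 9 red and 4 of the 5 blue, C(9,1)·C(5,4) = 9·5 = 45.
Probability = 45/2002.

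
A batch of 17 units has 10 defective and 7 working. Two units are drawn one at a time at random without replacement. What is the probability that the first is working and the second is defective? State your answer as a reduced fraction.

35/136

Multiply the conditional probabilities at each draw: 7/17 · 10/16 = 70/272 = 35/136.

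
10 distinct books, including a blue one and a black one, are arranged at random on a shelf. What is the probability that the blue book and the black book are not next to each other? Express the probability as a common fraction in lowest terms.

4/5

There are 10! = 3628800 arrangements.
Arrangements with the blue book and the black book adjacent: 2·9! = 725760.
So not adjacent: 3628800 − 725760 = 2903040, probability 2903040/3628800 = 4/5.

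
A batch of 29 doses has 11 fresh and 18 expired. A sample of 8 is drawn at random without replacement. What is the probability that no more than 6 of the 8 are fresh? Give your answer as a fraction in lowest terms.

Total selections: C(29,8) = 4292145.
Count the complement (more than 6 fresh): C(11,7)·C(18,1) + C(11,8)·C(18,0) = 5940 + 165 = 6105.
Probability = 1 − 6105/4292145 = 4286040/4292145 = 25976/26013.

25976/26013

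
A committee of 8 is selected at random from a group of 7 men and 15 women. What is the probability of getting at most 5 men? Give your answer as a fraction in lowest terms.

Total selections: C(22,8) = 319770.
Count the complement (more than 5 men): C(7,6)·C(15,2) + C(7,7)·C(15,1) = 735 + 15 = 750.
Probability = 1 − 750/319770 = 319020/319770 = 10634/10659.

10634/10659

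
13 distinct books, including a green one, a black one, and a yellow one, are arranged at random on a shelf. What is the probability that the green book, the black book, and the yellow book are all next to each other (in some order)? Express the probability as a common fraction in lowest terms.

1/26

There are 13! = 6227020800 arrangements.
Treat the three as one block: 11! placements × 3! orders within the block = 39916800·6 = 239500800.
Probability = 239500800/6227020800 = 1/26.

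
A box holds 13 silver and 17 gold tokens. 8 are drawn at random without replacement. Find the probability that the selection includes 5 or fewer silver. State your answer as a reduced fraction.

There are C(30,8) = 5852925 ways to choose the 8.
Count the complement (more than 5 silver): C(13,6)·C(17,2) + C(13,7)·C(17,1) + C(13,8)·C(17,0) = 233376 + 29172 + 1287 = 263835.
Probability = 1 − 263835/5852925 = 5589090/5852925 = 9554/10005.

9554/10005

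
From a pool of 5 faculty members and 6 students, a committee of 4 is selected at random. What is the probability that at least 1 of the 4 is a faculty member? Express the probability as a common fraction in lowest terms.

21/22

Total selections: C(11,4) = 330.
The complement is all 4 are students: C(6,4) = 15.
Probability = 1 − 15/330 = 315/330 = 21/22.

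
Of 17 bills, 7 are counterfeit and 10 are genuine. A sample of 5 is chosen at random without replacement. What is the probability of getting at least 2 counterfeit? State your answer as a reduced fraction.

319/442

There are C(17,5) = 6188 ways to choose the 5.
Count the complement (fewer than 2 counterfeit): C(7,0)·C(10,5) + C(7,1)·C(10,4) = 252 + 1470 = 1722.
Probability = 1 − 1722/6188 = 4466/6188 = 319/442.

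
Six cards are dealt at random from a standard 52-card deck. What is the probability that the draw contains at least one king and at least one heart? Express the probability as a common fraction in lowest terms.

6772177/20358520

There are C(52,6) = 20358520 possible draws.
By inclusion-exclusion on the complements, draws missing all kings or all hearts: C(48,6) + C(39,6) − C(36,6) = 12271512 + 3262623 − 1947792 = 13586343.
So draws with at least one of each: 20358520 − 13586343 = 6772177, probability 6772177/20358520.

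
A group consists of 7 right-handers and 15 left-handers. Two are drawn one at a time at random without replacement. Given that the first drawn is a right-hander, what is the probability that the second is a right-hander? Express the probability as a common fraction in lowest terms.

After removing one right-hander, 21 remain: 6 right-handers and 15 left-handers.
So the probability the next is a right-hander is 6/21 = 2/7.

2/7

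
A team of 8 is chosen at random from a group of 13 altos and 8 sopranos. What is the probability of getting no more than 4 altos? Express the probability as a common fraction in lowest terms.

There are C(21,8) = 203490 ways to choose the 8.
Count the complement (more than 4 altos): C(13,5)·C(8,3) + C(13,6)·C(8,2) + C(13,7)·C(8,1) + C(13,8)·C(8,0) = 72072 + 48048 + 13728 + 1287 = 135135.
Probability = 1 − 135135/203490 = 68355/203490 = 217/646.

217/646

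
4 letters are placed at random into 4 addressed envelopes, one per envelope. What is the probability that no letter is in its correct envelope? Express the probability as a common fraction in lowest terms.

There are 4! = 24 assignments.
By inclusion-exclusion, assignments with no fixed points: C(4,0)·4! − C(4,1)·3! + C(4,2)·2! − C(4,3)·1! + C(4,4)·0! = 9.
Probability = 9/24 = 3/8.

3/8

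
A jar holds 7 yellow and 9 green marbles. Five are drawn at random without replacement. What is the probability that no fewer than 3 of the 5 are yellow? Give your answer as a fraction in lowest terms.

There are C(16,5) = 4368 ways to choose the 5.
Favorable selections (no fewer than 3 yellow): C(7,3)·C(9,2) + C(7,4)·C(9,1) + C(7,5)·C(9,0) = 1260 + 315 + 21 = 1596.
Probability = 1596/4368 = 19/52.

19/52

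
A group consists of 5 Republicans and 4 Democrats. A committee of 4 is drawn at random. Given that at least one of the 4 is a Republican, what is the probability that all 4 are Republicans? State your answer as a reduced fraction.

Work in counts. Selections with at least one Republican: C(9,4) − C(4,4) = 126 − 1 = 125.
Of those, selections where all 4 are Republicans: C(5,4) = 5.
Conditional probability = 5/125 = 1/25.

1/25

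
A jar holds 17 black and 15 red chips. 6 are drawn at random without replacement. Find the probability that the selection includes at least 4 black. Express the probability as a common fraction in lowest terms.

6341/16182

Total selections: C(32,6) = 906192.
Favorable selections (at least 4 black): C(17,4)·C(15,2) + C(17,5)·C(15,1) + C(17,6)·C(15,0) = 249900 + 92820 + 12376 = 355096.
Probability = 355096/906192 = 6341/16182.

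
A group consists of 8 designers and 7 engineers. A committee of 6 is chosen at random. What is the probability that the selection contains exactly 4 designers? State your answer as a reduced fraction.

There are C(15,6) = 5005 ways to choose 6 from 15.
Selections with exactly 4 designers: choose 4 of the 8 designers and 2 of the 7 engineers, C(8,4)·C(7,2) = 70·21 = 1470.
Probability = 1470/5005 = 42/143.

42/143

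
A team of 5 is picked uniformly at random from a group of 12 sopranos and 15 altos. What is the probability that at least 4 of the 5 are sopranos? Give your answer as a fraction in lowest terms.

There are C(27,5) = 80730 ways to choose the 5.
Favorable selections (at least 4 sopranos): C(12,4)·C(15,1) + C(12,5)·C(15,0) = 7425 + 792 = 8217.
Probability = 8217/80730 = 913/8970.

913/8970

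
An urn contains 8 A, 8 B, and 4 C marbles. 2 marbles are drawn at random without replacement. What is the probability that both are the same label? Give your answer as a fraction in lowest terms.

31/95

There are C(20,2) = 190 ways to draw 2 marbles.
All same label: C(8,2) + C(8,2) + C(4,2) = 28 + 28 + 6 = 62.
Probability = 62/190 = 31/95.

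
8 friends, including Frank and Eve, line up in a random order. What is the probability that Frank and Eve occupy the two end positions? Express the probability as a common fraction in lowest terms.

1/28

There are 8! = 40320 arrangements.
Place Frank and Eve at the ends in 2 ways, arrange the remaining 6 in 6! = 720 ways: 2·720 = 1440.
Probability = 1440/40320 = 1/28.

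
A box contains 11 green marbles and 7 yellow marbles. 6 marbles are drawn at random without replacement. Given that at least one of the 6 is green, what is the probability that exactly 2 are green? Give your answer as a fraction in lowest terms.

Work in counts. Selections with at least one green: C(18,6) − C(7,6) = 18564 − 7 = 18557.
Of those, selections where exactly 2 are green: C(11,2)·C(7,4) = 55·35 = 1925.
Conditional probability = 1925/18557 = 25/241.

25/241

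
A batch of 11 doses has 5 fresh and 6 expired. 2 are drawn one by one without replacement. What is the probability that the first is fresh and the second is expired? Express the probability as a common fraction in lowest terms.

3/11

Multiply the conditional probabilities at each draw: 5/11 · 6/10 = 30/110 = 3/11.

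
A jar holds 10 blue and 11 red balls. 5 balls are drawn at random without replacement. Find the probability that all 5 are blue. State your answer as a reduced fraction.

There are C(21,5) = 20349 possible selections.
Selections with all blue: C(10,5) = 252.
Probability = 252/20349 = 4/323.

4/323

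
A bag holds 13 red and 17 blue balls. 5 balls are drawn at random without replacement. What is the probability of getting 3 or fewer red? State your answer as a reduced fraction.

There are C(30,5) = 142506 ways to choose the 5.
Count the complement (more than 3 red): C(13,4)·C(17,1) + C(13,5)·C(17,0) = 12155 + 1287 = 13442.
Probability = 1 − 13442/142506 = 129064/142506 = 4964/5481.

4964/5481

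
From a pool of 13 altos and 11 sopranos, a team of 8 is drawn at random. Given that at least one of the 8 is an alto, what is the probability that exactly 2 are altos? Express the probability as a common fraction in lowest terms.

Work in counts. Selections with at least one alto: C(24,8) − C(11,8) = 735471 − 165 = 735306.
Of those, selections where exactly 2 are altos: C(13,2)·C(11,6) = 78·462 = 36036.
Conditional probability = 36036/735306 = 42/857.

42/857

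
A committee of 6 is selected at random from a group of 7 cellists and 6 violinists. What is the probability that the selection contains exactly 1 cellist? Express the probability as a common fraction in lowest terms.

7/286

Total number of selections: C(13,6) = 1716.
Selections with exactly 1 cellist: choose 1 of the 7 cellists and 5 of the 6 violinists, C(7,1)·C(6,5) = 7·6 = 42.
Probability = 42/1716 = 7/286.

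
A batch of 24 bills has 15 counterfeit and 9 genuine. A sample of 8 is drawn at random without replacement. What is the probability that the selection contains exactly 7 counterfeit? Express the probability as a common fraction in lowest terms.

Total number of selections: C(24,8) = 735471.
Selections with exactly 7 counterfeit: choose 7 of the 15 counterfeit and 1 of the 9 genuine, C(15,7)·C(9,1) = 6435·9 = 57915.
Probability = 57915/735471 = 585/7429.

585/7429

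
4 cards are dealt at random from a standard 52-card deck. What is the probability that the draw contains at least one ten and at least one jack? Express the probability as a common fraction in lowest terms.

There are C(52,4) = 270725 possible draws.
By inclusion-exclusion on the complements, draws missing all tens or all jacks: C(48,4) + C(48,4) − C(44,4) = 194580 + 194580 − 135751 = 253409.
So draws with at least one of each: 270725 − 253409 = 17316, probability 17316/270725 = 1332/20825.

1332/20825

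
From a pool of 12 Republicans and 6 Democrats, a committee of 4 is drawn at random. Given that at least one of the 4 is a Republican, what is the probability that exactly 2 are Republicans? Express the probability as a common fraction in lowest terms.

66/203

Work in counts. Selections with at least one Republican: C(18,4) − C(6,4) = 3060 − 15 = 3045.
Of those, selections where exactly 2 are Republicans: C(12,2)·C(6,2) = 66·15 = 990.
Conditional probability = 990/3045 = 66/203.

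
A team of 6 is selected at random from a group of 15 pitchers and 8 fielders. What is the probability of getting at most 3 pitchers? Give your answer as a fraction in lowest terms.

4814/14421

Total selections: C(23,6) = 100947.
Count the complement (more than 3 pitchers): C(15,4)·C(8,2) + C(15,5)·C(8,1) + C(15,6)·C(8,0) = 38220 + 24024 + 5005 = 67249.
Probability = 1 − 67249/100947 = 33698/100947 = 4814/14421.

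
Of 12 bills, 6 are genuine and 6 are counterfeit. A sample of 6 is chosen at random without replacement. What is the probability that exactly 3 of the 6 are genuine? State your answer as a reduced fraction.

The sample space is all 6-subsets of the 12: C(12,6) = 924.
Selections with exactly 3 genuine: choose 3 of the 6 genuine and 3 of the 6 counterfeit, C(6,3)·C(6,3) = 20·20 = 400.
Probability = 400/924 = 100/231.

100/231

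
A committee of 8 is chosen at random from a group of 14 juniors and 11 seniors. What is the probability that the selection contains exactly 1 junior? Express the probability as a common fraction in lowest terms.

The sample space is all 8-subsets of the 25: C(25,8) = 1081575.
Selections with exactly 1 junior: choose 1 of the 14 juniors and 7 of the 11 seniors, C(14,1)·C(11,7) = 14·330 = 4620.
Probability = 4620/1081575 = 28/6555.

28/6555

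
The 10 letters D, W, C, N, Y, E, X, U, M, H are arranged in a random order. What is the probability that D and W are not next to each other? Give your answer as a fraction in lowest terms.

4/5

There are 10! = 3628800 arrangements.
Arrangements with D and W adjacent: 2·9! = 725760.
So not adjacent: 3628800 − 725760 = 2903040, probability 2903040/3628800 = 4/5.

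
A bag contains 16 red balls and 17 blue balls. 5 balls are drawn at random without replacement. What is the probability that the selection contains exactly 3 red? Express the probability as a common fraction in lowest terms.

The sample space is all 5-subsets of the 33: C(33,5) = 237336.
Selections with exactly 3 red: choose 3 of the 16 red and 2 of the 17 blue, C(16,3)·C(17,2) = 560·136 = 76160.
Probability = 76160/237336 = 9520/29667.

9520/29667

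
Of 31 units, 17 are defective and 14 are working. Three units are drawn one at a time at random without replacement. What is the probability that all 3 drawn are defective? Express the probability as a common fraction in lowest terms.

Multiply the conditional probabilities at each draw: 17/31 · 16/30 · 15/29 = 4080/26970 = 136/899.

136/899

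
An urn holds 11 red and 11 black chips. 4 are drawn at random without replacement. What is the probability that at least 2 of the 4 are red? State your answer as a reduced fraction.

94/133

There are C(22,4) = 7315 ways to choose the 4.
Count the complement (fewer than 2 red): C(11,0)·C(11,4) + C(11,1)·C(11,3) = 330 + 1815 = 2145.
Probability = 1 − 2145/7315 = 5170/7315 = 94/133.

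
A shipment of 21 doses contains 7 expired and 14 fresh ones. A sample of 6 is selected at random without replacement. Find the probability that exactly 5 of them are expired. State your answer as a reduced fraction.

7/1292

The sample space is all 6-subsets of the 21: C(21,6) = 54264.
Selections with exactly 5 expired: choose 5 of the 7 expired and 1 of the 14 fresh, C(7,5)·C(14,1) = 21·14 = 294.
Probability = 294/54264 = 7/1292.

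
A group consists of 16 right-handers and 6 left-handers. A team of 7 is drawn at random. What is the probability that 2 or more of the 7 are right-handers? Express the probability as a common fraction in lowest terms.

There are C(22,7) = 170544 ways to choose the 7.
The complement is exactly 1 right-handers: C(16,1)·C(6,6) = 16.
Probability = 1 − 16/170544 = 170528/170544 = 10658/10659.

10658/10659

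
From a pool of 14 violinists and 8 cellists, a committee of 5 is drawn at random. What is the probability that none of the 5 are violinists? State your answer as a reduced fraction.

4/1881

There are C(22,5) = 26334 possible selections.
Selections with no violinists (all cellists): C(8,5) = 56.
Probability = 56/26334 = 4/1881.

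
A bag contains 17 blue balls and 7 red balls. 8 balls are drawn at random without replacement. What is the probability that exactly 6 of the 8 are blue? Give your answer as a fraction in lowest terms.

There are C(24,8) = 735471 ways to choose 8 from 24.
Selections with exactly 6 blue: choose 6 of the 17 blue and 2 of the 7 red, C(17,6)·C(7,2) = 12376·21 = 259896.
Probability = 259896/735471 = 5096/14421.

5096/14421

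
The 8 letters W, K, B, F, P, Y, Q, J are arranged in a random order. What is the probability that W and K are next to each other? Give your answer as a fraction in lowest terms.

There are 8! = 40320 arrangements.
Treat W and K as a block: 7! arrangements of the blocks × 2 orders within the block = 2·5040 = 10080.
Probability = 10080/40320 = 1/4.

1/4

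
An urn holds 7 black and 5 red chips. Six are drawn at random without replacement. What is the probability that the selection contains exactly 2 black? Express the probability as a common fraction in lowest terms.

There are C(12,6) = 924 ways to choose 6 from 12.
Selections with exactly 2 black: choose 2 of the 7 black and 4 of the 5 red, C(7,2)·C(5,4) = 21·5 = 105.
Probability = 105/924 = 5/44.

5/44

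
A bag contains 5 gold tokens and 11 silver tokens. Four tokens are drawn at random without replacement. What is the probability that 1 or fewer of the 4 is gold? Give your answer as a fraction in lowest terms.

Total selections: C(16,4) = 1820.
Favorable selections (1 or fewer gold): C(5,0)·C(11,4) + C(5,1)·C(11,3) = 330 + 825 = 1155.
Probability = 1155/1820 = 33/52.

33/52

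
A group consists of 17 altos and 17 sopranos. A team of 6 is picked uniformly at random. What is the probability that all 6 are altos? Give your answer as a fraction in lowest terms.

There are C(34,6) = 1344904 possible selections.
Selections with all altos: C(17,6) = 12376.
Probability = 12376/1344904 = 91/9889.

91/9889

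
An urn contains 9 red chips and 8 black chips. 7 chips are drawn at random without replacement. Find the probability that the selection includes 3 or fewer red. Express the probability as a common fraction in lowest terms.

2039/4862

Total selections: C(17,7) = 19448.
Favorable selections (3 or fewer red): C(9,0)·C(8,7) + C(9,1)·C(8,6) + C(9,2)·C(8,5) + C(9,3)·C(8,4) = 8 + 252 + 2016 + 5880 = 8156.
Probability = 8156/19448 = 2039/4862.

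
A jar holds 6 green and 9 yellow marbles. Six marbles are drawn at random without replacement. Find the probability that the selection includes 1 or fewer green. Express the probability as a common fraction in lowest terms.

There are C(15,6) = 5005 ways to choose the 6.
Favorable selections (1 or fewer green): C(6,0)·C(9,6) + C(6,1)·C(9,5) = 84 + 756 = 840.
Probability = 840/5005 = 24/143.

24/143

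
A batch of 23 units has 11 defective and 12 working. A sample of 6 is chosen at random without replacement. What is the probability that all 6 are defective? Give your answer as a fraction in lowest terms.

2/437

There are C(23,6) = 100947 possible selections.
Selections with all defective: C(11,6) = 462.
Probability = 462/100947 = 2/437.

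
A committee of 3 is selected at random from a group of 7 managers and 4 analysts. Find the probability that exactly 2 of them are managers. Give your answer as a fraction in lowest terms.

There are C(11,3) = 165 ways to choose 3 from 11.
Selections with exactly 2 managers: choose 2 of the 7 managers and 1 of the 4 analysts, C(7,2)·C(4,1) = 21·4 = 84.
Probability = 84/165 = 28/55.

28/55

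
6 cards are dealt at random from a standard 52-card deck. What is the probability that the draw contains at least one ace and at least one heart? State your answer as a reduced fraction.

6772177/20358520

There are C(52,6) = 20358520 possible draws.
By inclusion-exclusion on the complements, draws missing all aces or all hearts: C(48,6) + C(39,6) − C(36,6) = 12271512 + 3262623 − 1947792 = 13586343.
So draws with at least one of each: 20358520 − 13586343 = 6772177, probability 6772177/20358520.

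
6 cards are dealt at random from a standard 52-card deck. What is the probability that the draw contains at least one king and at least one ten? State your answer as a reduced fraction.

718637/5089630

There are C(52,6) = 20358520 possible draws.
By inclusion-exclusion on the complements, draws missing all kings or all tens: C(48,6) + C(48,6) − C(44,6) = 12271512 + 12271512 − 7059052 = 17483972.
So draws with at least one of each: 20358520 − 17483972 = 2874548, probability 2874548/20358520 = 718637/5089630.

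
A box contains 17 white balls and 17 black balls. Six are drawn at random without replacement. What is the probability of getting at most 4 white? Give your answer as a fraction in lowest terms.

There are C(34,6) = 1344904 ways to choose the 6.
Count the complement (more than 4 white): C(17,5)·C(17,1) + C(17,6)·C(17,0) = 105196 + 12376 = 117572.
Probability = 1 − 117572/1344904 = 1227332/1344904 = 18049/19778.

18049/19778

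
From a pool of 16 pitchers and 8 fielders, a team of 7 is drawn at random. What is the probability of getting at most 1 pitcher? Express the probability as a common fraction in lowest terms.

1/759

Total selections: C(24,7) = 346104.
Favorable selections (at most 1 pitcher): C(16,0)·C(8,7) + C(16,1)·C(8,6) = 8 + 448 = 456.
Probability = 456/346104 = 1/759.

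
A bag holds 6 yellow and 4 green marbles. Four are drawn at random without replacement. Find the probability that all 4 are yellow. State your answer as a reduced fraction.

1/14

There are C(10,4) = 210 possible selections.
Selections with all yellow: C(6,4) = 15.
Probability = 15/210 = 1/14.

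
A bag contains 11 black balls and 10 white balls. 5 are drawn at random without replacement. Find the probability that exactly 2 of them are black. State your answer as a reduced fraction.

There are C(21,5) = 20349 ways to choose 5 from 21.
Selections with exactly 2 black: choose 2 of the 11 black and 3 of the 10 white, C(11,2)·C(10,3) = 55·120 = 6600.
Probability = 6600/20349 = 2200/6783.

2200/6783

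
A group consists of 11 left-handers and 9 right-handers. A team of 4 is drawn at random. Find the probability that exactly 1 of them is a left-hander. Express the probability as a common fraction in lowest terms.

There are C(20,4) = 4845 ways to choose 4 from 20.
Selections with exactly 1 left-hander: choose 1 of the 11 left-handers and 3 of the 9 right-handers, C(11,1)·C(9,3) = 11·84 = 924.
Probability = 924/4845 = 308/1615.

308/1615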